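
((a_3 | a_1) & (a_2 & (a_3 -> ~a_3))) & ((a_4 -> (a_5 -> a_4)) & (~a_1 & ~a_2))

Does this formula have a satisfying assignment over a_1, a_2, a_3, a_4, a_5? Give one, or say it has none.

The formula is unsatisfiable.

Case a_2 = True: the conjunct ~a_2 is False.
Case a_2 = False: the conjunct a_2 is False.
Both cases fail — unsatisfiable.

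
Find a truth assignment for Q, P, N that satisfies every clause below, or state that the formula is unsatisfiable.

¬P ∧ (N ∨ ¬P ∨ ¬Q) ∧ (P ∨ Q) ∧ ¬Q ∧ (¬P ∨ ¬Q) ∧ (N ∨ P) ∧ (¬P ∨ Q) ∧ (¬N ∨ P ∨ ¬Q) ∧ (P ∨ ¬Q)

Case Q = True:
  Clause (¬Q) is falsified — contradiction.
Case Q = False:
  (¬P) forces P = False.
  Clause (P ∨ Q) is falsified — contradiction.
Both cases fail, so the formula is unsatisfiable.

The formula is unsatisfiable.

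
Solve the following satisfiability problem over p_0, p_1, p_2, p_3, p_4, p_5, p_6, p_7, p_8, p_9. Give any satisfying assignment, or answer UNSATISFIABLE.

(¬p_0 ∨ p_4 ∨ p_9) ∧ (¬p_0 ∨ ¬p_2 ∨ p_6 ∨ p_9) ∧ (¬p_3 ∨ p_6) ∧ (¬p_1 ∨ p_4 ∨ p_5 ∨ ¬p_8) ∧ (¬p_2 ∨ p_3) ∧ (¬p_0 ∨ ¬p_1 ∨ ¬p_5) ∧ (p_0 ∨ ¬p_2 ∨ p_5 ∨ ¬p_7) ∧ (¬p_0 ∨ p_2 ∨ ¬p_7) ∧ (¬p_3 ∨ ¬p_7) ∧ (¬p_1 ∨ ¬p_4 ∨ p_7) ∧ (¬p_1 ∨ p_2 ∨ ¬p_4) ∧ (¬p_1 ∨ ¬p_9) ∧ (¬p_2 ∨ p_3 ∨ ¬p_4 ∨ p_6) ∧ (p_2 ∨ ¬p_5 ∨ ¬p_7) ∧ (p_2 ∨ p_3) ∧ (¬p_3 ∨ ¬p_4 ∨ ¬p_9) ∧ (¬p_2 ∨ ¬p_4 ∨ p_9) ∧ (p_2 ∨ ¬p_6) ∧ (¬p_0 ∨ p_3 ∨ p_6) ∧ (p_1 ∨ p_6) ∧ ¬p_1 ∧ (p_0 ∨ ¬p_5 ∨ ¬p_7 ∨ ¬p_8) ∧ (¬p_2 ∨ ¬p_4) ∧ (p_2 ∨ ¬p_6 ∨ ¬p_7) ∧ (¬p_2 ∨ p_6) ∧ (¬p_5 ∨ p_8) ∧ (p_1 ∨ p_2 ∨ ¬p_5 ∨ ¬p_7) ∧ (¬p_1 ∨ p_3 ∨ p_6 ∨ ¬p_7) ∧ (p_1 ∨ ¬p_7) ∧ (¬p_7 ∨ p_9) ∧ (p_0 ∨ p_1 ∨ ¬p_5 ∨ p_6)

p_0: False, p_1: False, p_2: True, p_3: True, p_4: False, p_5: True, p_6: True, p_7: False, p_8: True, p_9: False

Unit clause (¬p_1) forces p_1 = False.
In (p_1 ∨ ¬p_7) only ¬p_7 is left, so p_7 = False.
In (p_1 ∨ p_6) only p_6 is left, so p_6 = True.
In (p_2 ∨ ¬p_6) only p_2 is left, so p_2 = True.
In (¬p_2 ∨ ¬p_4) only ¬p_4 is left, so p_4 = False.
In (¬p_2 ∨ p_3) only p_3 is left, so p_3 = True.
Set p_0 = False.
Set p_5 = True.
  then (¬p_5 ∨ p_8) forces p_8 = True.
Set p_9 = False.
All clauses satisfied.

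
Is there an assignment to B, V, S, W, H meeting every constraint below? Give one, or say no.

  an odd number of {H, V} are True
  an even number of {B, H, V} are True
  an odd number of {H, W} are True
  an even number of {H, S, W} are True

B=T, V=F, S=T, W=F, H=T

{H, V}: 1 true → odd ✓
{B, H, V}: 2 true → even ✓
{H, W}: 1 true → odd ✓
{H, S, W}: 2 true → even ✓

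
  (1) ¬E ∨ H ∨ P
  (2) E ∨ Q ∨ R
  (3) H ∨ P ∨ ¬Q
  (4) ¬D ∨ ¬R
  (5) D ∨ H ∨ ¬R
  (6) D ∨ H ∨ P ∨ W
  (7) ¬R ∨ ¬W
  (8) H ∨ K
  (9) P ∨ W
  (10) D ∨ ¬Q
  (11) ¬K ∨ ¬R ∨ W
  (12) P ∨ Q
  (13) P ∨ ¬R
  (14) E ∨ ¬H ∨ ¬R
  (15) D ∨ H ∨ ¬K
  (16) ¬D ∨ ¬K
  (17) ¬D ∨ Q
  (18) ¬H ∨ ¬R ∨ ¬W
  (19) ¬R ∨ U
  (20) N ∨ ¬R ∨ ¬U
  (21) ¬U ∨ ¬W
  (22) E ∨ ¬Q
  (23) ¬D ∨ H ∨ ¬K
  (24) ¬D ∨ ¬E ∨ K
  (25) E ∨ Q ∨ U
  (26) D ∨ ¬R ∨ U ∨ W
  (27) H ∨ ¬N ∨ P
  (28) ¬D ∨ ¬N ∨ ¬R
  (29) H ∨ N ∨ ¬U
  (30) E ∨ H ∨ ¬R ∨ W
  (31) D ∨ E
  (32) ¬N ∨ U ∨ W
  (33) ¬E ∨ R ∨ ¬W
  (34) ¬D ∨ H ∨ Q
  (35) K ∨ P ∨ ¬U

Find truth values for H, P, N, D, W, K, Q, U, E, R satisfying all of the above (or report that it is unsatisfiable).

Try H = False:
  (H ∨ K) forces K = True.
  (D ∨ H ∨ ¬K) forces D = True.
  clause (¬D ∨ ¬K) is falsified — backtrack.
So H = True.
Set P = True.
Set N = False.
Set D = False.
  then (D ∨ ¬Q) forces Q = False.
  then (D ∨ E) forces E = True.
Set W = False.
Set K = True.
  then (¬K ∨ ¬R ∨ W) forces R = False.
Set U = False.
All clauses satisfied.

H = True, P = True, N = False, D = False, W = False, K = True, Q = False, U = False, E = True, R = False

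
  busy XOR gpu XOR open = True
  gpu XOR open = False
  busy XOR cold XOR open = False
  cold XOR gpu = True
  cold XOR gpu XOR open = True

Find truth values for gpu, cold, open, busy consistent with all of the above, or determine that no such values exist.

gpu = False, cold = True, open = False, busy = True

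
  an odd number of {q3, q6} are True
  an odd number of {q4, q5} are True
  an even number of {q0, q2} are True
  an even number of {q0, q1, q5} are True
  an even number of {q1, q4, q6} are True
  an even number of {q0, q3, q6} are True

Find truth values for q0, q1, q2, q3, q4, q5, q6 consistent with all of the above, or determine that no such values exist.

q0 = True; q1 = True; q2 = True; q3 = True; q4 = True; q5 = False; q6 = False

{q3, q6}: 1 true → odd ✓
{q4, q5}: 1 true → odd ✓
{q0, q2}: 2 true → even ✓
{q0, q1, q5}: 2 true → even ✓
{q1, q4, q6}: 2 true → even ✓
{q0, q3, q6}: 2 true → even ✓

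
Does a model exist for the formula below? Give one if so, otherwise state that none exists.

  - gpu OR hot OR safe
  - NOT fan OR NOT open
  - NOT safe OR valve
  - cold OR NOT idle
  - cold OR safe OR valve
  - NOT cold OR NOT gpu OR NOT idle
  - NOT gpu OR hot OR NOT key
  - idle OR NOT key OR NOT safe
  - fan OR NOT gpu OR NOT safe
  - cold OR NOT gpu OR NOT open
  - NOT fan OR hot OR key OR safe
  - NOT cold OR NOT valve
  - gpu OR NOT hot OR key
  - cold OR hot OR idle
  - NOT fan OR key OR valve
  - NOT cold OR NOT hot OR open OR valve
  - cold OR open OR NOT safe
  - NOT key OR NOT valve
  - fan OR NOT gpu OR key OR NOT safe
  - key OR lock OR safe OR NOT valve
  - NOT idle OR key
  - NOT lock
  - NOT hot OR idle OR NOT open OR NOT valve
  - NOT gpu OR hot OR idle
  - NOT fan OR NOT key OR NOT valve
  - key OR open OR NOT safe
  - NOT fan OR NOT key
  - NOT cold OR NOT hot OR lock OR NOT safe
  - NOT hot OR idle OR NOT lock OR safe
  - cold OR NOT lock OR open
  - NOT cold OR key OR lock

Unit clause (NOT lock) forces lock = False.
Set fan = False.
Set cold = True.
  then (NOT cold OR NOT valve) forces valve = False.
  then (NOT cold OR key OR lock) forces key = True.
  then (NOT safe OR valve) forces safe = False.
Set idle = True.
  then (NOT cold OR NOT gpu OR NOT idle) forces gpu = False.
  then (gpu OR hot OR safe) forces hot = True.
  then (NOT cold OR NOT hot OR open OR valve) forces open = True.
All clauses satisfied.

fan=F; cold=T; safe=F; idle=T; open=T; key=T; valve=F; lock=F; hot=T; gpu=F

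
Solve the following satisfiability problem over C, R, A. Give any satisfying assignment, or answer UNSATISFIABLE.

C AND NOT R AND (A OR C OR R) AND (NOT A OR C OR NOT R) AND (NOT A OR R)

C = True, R = False, A = False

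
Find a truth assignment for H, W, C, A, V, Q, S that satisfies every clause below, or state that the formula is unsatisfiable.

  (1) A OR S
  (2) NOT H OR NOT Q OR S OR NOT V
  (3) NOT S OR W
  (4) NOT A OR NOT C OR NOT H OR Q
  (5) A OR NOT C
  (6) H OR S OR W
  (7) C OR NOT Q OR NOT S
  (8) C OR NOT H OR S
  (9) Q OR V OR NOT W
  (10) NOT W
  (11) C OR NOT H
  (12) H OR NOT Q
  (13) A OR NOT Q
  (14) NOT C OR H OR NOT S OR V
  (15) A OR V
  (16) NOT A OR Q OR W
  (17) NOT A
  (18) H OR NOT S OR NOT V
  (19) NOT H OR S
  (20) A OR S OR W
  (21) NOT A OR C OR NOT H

Case W = True:
  Clause (NOT W) is falsified — contradiction.
Case W = False:
  (NOT S OR W) forces S = False.
  (A OR S) forces A = True.
  Clause (NOT A) is falsified — contradiction.
Both cases fail, so the formula is unsatisfiable.

Unsatisfiable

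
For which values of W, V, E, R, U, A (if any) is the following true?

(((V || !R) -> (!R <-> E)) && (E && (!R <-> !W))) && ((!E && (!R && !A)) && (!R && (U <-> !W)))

Unsatisfiable — no assignment works.

Case E = True: the conjunct !E is False.
Case E = False: the conjunct E is False.
Both cases fail — unsatisfiable.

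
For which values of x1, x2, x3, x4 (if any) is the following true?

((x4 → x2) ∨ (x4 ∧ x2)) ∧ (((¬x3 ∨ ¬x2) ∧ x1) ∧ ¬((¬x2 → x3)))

x1: True, x2: False, x3: False, x4: False

  (x4 → x2) ∨ (x4 ∧ x2) = True
    x4 → x2 = True
    x4 ∧ x2 = False
  ((¬x3 ∨ ¬x2) ∧ x1) ∧ ¬((¬x2 → x3)) = True
    (¬x3 ∨ ¬x2) ∧ x1 = True
      ¬x3 ∨ ¬x2 = True
        ¬x3 = True
        ¬x2 = True
    ¬((¬x2 → x3)) = True
      ¬x2 → x3 = False
        ¬x2 = True
Both conjuncts True, so the formula holds.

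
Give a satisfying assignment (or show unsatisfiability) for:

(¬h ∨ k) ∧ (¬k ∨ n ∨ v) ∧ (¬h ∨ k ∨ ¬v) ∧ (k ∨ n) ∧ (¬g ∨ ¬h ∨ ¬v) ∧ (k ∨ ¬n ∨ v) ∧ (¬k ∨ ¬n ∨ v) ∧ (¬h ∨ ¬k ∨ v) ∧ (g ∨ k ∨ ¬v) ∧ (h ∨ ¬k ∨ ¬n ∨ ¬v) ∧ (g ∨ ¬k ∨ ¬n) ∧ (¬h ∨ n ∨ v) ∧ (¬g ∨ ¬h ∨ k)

Set n = False.
  then (k ∨ n) forces k = True.
  then (¬k ∨ n ∨ v) forces v = True.
Set h = True.
  then (¬g ∨ ¬h ∨ ¬v) forces g = False.
All clauses satisfied.

n = False, h = True, v = True, k = True, g = False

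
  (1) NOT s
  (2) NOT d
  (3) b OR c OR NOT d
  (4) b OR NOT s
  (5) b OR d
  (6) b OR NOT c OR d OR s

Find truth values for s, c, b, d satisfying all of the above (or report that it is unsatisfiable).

s = False, c = False, b = True, d = False

Unit clause (NOT s) forces s = False.
Unit clause (NOT d) forces d = False.
In (b OR d) only b is left, so b = True.
Set c = False.
All clauses satisfied.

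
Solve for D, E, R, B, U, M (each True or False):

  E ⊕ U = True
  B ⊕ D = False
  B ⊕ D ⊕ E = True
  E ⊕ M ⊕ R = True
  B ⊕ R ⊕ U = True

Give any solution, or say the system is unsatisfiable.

D = False, E = True, R = True, B = False, U = False, M = True

E ⊕ U = T ⊕ F = True ✓
B ⊕ D = F ⊕ F = False ✓
B ⊕ D ⊕ E = F ⊕ F ⊕ T = True ✓
E ⊕ M ⊕ R = T ⊕ T ⊕ T = True ✓
B ⊕ R ⊕ U = F ⊕ T ⊕ F = True ✓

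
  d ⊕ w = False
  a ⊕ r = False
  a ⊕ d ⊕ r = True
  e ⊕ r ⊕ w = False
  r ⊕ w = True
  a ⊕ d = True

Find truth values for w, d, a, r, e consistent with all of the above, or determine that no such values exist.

w = True, d = True, a = False, r = False, e = True

d ⊕ w = T ⊕ T = False ✓
a ⊕ r = F ⊕ F = False ✓
a ⊕ d ⊕ r = F ⊕ T ⊕ F = True ✓
e ⊕ r ⊕ w = T ⊕ F ⊕ T = False ✓
r ⊕ w = F ⊕ T = True ✓
a ⊕ d = F ⊕ T = True ✓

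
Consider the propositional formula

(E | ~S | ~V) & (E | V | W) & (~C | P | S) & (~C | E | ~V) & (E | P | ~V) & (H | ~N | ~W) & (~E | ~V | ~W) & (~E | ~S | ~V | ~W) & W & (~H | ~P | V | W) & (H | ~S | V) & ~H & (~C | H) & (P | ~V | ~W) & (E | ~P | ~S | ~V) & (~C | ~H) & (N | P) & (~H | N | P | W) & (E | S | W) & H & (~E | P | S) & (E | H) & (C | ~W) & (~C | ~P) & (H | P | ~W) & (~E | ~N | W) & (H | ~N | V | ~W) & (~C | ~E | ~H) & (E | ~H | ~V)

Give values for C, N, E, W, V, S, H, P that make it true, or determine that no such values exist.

No satisfying assignment exists.

Case H = True:
  Clause (~H) is falsified — contradiction.
Case H = False:
  Clause (H) is falsified — contradiction.
Both cases fail, so the formula is unsatisfiable.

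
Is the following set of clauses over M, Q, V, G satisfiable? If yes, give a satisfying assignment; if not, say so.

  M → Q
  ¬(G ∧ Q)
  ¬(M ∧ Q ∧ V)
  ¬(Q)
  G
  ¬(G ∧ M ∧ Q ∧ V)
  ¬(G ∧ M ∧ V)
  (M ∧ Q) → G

Unit clause (G) forces G = True.
In (¬G ∨ ¬Q) only ¬Q is left, so Q = False.
In (¬M ∨ Q) only ¬M is left, so M = False.
Set V = False.
All clauses satisfied.

M=F; Q=F; V=F; G=T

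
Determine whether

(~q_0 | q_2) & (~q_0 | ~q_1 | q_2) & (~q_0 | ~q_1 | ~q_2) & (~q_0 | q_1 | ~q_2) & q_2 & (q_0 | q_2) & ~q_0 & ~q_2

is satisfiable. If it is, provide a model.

Case q_2 = True:
  Clause (~q_2) is falsified — contradiction.
Case q_2 = False:
  Clause (q_2) is falsified — contradiction.
Both cases fail, so the formula is unsatisfiable.

No satisfying assignment exists.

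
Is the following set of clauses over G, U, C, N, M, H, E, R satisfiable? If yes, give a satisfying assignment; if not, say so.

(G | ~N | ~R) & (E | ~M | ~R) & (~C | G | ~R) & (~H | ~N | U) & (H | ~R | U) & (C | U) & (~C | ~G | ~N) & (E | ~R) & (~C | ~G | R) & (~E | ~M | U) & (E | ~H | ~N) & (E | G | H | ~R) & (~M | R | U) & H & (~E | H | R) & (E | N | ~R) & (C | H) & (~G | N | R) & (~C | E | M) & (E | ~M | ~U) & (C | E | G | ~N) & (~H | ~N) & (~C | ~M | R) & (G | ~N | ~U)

Unit clause (H) forces H = True.
In (~H | ~N) only ~N is left, so N = False.
Set G = False.
Set U = True.
Set C = False.
Set M = True.
  then (E | ~M | ~U) forces E = True.
Set R = False.
All clauses satisfied.

G = False; U = True; C = False; N = False; M = True; H = True; E = True; R = False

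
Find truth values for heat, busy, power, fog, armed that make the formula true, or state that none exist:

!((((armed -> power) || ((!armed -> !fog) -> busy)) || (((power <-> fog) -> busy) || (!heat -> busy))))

heat = False, busy = False, power = False, fog = False, armed = True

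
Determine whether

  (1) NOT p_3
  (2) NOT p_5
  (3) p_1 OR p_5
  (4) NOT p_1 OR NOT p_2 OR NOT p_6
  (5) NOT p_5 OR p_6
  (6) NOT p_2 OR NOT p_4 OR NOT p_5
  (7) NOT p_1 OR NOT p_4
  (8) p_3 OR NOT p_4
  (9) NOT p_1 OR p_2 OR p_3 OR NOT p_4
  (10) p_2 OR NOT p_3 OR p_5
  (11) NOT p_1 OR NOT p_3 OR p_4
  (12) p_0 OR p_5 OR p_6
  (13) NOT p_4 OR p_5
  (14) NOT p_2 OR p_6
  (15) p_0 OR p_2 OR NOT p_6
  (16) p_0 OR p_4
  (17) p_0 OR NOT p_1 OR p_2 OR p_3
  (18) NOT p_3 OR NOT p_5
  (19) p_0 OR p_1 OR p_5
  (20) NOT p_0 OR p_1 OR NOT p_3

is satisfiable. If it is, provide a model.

p_0=T; p_1=T; p_2=F; p_3=F; p_4=F; p_5=F; p_6=T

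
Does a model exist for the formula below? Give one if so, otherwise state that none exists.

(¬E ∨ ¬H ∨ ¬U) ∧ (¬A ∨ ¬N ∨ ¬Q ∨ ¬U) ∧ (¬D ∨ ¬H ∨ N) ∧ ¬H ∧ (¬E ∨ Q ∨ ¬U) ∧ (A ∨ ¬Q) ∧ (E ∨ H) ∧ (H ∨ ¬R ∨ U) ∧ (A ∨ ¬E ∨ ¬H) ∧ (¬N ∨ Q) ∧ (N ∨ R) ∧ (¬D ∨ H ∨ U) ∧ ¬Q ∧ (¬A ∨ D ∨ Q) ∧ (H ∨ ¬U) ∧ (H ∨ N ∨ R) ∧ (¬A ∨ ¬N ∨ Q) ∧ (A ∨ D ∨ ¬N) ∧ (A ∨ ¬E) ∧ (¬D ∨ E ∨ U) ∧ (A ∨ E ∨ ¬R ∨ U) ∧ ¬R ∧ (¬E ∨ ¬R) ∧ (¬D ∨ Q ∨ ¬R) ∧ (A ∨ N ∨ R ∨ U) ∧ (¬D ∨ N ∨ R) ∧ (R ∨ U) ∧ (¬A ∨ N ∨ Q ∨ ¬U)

Unsatisfiable — no assignment works.

Case Q = True:
  Clause (¬Q) is falsified — contradiction.
Case Q = False:
  (¬H) forces H = False.
  (E ∨ H) forces E = True.
  (¬E ∨ Q ∨ ¬U) forces U = False.
  (H ∨ ¬R ∨ U) forces R = False.
  Clause (R ∨ U) is falsified — contradiction.
Both cases fail, so the formula is unsatisfiable.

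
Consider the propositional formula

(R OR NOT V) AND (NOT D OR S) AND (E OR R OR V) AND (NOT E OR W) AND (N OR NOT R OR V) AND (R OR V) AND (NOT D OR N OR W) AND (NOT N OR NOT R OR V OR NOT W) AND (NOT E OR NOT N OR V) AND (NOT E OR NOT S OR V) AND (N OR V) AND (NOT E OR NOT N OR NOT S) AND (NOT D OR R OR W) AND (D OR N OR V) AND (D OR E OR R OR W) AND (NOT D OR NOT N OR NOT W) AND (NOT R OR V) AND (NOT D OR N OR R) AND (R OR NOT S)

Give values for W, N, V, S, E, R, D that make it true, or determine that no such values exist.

W = False; N = True; V = True; S = False; E = False; R = True; D = False

Set W = False.
  then (NOT E OR W) forces E = False.
Set N = True.
Try V = False:
  (E OR R OR V) forces R = True.
  clause (NOT R OR V) is falsified — backtrack.
So V = True.
  then (R OR NOT V) forces R = True.
Set S = False.
  then (NOT D OR S) forces D = False.
All clauses satisfied.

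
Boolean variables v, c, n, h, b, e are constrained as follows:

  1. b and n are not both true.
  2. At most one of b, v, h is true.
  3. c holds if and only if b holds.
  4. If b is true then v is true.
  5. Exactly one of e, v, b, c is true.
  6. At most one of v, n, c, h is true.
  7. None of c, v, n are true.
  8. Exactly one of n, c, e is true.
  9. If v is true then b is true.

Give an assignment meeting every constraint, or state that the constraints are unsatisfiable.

v = False, c = False, n = False, h = True, b = False, e = True

  (1) b=F, n=F — not both ✓
  (2) {b, v, h}: 1 true — at most one ✓
  (3) c=F, b=F — same ✓
  (4) b=F ⇒ v: vacuous ✓
  (5) {e, v, b, c}: 1 true — exactly one ✓
  (6) {v, n, c, h}: 1 true — at most one ✓
  (7) {c, v, n}: 0 true — none ✓
  (8) {n, c, e}: 1 true — exactly one ✓
  (9) v=F ⇒ b: vacuous ✓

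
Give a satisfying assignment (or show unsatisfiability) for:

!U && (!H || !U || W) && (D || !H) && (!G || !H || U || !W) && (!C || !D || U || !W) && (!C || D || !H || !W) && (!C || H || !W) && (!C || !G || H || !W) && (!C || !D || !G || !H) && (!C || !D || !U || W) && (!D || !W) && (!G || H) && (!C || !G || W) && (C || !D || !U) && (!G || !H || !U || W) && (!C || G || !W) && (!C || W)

G=F, H=F, C=F, D=T, W=F, U=F

Unit clause (!U) forces U = False.
Set G = False.
Set H = False.
Try C = True:
  (!C || H || !W) forces W = False.
  clause (!C || W) is falsified — backtrack.
So C = False.
Set D = True.
  then (!D || !W) forces W = False.
All clauses satisfied.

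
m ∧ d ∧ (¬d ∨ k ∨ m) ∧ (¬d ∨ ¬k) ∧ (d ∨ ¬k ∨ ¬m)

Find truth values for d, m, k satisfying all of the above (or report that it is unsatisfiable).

Unit clause (m) forces m = True.
Unit clause (d) forces d = True.
In (¬d ∨ ¬k) only ¬k is left, so k = False.
All clauses satisfied.

d = True, m = True, k = False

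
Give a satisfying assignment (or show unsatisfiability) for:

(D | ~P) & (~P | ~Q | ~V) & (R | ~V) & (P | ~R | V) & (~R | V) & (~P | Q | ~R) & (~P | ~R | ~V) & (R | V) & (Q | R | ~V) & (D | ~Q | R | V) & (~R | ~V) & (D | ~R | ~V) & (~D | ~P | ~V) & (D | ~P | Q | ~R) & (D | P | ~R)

Case R = True:
  (~R | V) forces V = True.
  Clause (~R | ~V) is falsified — contradiction.
Case R = False:
  (R | ~V) forces V = False.
  Clause (R | V) is falsified — contradiction.
Both cases fail, so the formula is unsatisfiable.

No satisfying assignment exists.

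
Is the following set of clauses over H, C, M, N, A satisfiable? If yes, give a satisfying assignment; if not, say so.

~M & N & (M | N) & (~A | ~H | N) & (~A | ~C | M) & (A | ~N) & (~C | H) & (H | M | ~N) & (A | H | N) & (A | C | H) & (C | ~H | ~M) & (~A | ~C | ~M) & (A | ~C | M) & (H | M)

H: True, C: False, M: False, N: True, A: True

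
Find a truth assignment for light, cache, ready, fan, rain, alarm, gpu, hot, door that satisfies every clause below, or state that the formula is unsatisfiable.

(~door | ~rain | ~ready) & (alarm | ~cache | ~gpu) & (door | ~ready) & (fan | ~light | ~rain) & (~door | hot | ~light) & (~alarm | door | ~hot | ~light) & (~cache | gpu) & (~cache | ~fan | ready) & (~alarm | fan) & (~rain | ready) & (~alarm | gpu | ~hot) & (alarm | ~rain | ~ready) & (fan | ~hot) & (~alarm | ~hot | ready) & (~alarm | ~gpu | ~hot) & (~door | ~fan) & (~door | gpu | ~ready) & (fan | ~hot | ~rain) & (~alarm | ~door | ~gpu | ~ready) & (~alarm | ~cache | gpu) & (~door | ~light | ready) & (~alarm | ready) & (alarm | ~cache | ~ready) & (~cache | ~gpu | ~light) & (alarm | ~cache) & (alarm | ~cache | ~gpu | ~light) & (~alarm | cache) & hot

light = False, cache = False, ready = False, fan = True, rain = False, alarm = False, gpu = False, hot = True, door = False

Unit clause (hot) forces hot = True.
In (fan | ~hot) only fan is left, so fan = True.
In (~door | ~fan) only ~door is left, so door = False.
In (door | ~ready) only ~ready is left, so ready = False.
In (~cache | ~fan | ready) only ~cache is left, so cache = False.
In (~rain | ready) only ~rain is left, so rain = False.
In (~alarm | ~hot | ready) only ~alarm is left, so alarm = False.
Set light = False.
Set gpu = False.
All clauses satisfied.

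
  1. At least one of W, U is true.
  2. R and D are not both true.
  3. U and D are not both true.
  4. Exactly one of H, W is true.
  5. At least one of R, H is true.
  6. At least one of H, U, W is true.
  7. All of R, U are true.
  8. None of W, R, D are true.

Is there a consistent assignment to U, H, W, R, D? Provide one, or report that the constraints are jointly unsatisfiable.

Unsatisfiable — no assignment works.

Case R = True:
  Constraint (8) is violated (R=T) — contradiction.
Case R = False:
  Constraint (7) is violated (R=F) — contradiction.
Both cases fail — unsatisfiable.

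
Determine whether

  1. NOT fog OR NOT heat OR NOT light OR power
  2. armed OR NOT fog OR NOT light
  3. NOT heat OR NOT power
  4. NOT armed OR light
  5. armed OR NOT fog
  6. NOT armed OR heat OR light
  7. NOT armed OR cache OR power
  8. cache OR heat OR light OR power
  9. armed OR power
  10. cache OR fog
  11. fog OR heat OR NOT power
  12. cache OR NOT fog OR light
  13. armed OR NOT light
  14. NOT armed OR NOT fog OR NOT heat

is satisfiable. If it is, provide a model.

Set cache = False.
  then (cache OR fog) forces fog = True.
  then (cache OR NOT fog OR light) forces light = True.
  then (armed OR NOT light) forces armed = True.
  then (NOT armed OR NOT fog OR NOT heat) forces heat = False.
  then (NOT armed OR cache OR power) forces power = True.
All clauses satisfied.

cache = False, power = True, light = True, heat = False, fog = True, armed = True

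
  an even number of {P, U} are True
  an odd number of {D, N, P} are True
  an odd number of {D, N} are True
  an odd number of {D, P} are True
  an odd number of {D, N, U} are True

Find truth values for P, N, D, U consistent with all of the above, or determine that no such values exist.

P: False, N: False, D: True, U: False

{P, U}: 0 true → even ✓
{D, N, P}: 1 true → odd ✓
{D, N}: 1 true → odd ✓
{D, P}: 1 true → odd ✓
{D, N, U}: 1 true → odd ✓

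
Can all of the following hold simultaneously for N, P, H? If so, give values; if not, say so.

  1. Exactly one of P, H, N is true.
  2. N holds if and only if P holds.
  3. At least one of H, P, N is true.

N = False; P = False; H = True

  (1) {P, H, N}: 1 true — exactly one ✓
  (2) N=F, P=F — same ✓
  (3) {H, P, N}: 1 true — at least one ✓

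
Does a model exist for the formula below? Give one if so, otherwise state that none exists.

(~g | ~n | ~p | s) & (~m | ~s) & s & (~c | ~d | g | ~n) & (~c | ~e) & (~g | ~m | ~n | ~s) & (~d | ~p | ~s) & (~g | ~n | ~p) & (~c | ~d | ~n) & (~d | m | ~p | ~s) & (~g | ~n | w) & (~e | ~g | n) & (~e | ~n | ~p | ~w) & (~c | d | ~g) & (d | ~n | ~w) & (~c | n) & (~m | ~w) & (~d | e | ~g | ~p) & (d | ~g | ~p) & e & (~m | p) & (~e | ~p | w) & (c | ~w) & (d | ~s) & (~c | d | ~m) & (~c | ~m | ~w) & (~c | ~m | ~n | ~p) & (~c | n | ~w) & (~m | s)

w=F; p=F; g=F; d=T; c=F; n=T; s=T; e=T; m=F

Unit clause (s) forces s = True.
Unit clause (e) forces e = True.
In (d | ~s) only d is left, so d = True.
In (~m | ~s) only ~m is left, so m = False.
In (~c | ~e) only ~c is left, so c = False.
In (~d | ~p | ~s) only ~p is left, so p = False.
In (c | ~w) only ~w is left, so w = False.
Set g = False.
Set n = True.
All clauses satisfied.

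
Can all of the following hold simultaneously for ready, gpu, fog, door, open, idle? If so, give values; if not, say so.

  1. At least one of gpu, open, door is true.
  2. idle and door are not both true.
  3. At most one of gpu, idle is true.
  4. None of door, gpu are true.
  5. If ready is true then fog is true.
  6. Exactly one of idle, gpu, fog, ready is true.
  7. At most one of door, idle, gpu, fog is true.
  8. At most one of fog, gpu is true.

ready=F, gpu=F, fog=T, door=F, open=T, idle=F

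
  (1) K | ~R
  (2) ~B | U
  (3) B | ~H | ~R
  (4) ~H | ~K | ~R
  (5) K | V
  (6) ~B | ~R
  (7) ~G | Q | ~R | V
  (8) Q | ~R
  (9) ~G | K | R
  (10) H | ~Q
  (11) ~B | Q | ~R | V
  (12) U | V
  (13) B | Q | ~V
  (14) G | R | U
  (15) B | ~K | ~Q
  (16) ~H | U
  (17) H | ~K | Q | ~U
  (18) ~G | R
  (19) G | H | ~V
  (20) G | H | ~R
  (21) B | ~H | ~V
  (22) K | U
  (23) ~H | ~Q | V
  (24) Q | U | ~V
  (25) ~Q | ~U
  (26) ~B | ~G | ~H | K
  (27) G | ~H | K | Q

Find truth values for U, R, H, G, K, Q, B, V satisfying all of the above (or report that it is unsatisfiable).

U=T, R=F, H=T, G=F, K=T, Q=F, B=F, V=F

Try U = False:
  (~B | U) forces B = False.
  (U | V) forces V = True.
  (B | Q | ~V) forces Q = True.
  (H | ~Q) forces H = True.
  clause (~H | U) is falsified — backtrack.
So U = True.
  then (~Q | ~U) forces Q = False.
  then (Q | ~R) forces R = False.
  then (~G | R) forces G = False.
Set H = True.
  then (G | ~H | K | Q) forces K = True.
Set B = False.
  then (B | Q | ~V) forces V = False.
All clauses satisfied.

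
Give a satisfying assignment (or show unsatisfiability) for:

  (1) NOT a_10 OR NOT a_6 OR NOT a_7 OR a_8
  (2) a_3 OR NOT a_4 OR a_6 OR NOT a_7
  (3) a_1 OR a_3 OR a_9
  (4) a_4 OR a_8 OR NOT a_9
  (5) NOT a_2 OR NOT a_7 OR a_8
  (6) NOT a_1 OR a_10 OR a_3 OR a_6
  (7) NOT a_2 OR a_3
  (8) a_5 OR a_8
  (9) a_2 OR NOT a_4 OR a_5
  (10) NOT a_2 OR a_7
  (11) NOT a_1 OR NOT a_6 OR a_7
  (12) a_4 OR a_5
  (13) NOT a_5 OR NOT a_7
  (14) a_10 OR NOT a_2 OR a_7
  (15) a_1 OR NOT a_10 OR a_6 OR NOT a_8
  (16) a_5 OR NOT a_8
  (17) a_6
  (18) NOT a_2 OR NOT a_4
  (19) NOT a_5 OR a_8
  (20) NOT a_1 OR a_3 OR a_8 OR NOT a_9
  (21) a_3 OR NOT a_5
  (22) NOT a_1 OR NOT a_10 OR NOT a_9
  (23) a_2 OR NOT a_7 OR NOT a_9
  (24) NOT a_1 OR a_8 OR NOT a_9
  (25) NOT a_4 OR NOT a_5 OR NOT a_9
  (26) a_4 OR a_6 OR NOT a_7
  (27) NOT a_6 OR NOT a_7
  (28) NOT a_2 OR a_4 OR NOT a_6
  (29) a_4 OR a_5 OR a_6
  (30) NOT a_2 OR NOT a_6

a_1: False, a_2: False, a_3: True, a_4: True, a_5: True, a_6: True, a_7: False, a_8: True, a_9: False, a_10: False

Unit clause (a_6) forces a_6 = True.
In (NOT a_6 OR NOT a_7) only NOT a_7 is left, so a_7 = False.
In (NOT a_2 OR NOT a_6) only NOT a_2 is left, so a_2 = False.
In (NOT a_1 OR NOT a_6 OR a_7) only NOT a_1 is left, so a_1 = False.
Try a_3 = False:
  (a_1 OR a_3 OR a_9) forces a_9 = True.
  (a_3 OR NOT a_5) forces a_5 = False.
  (a_5 OR a_8) forces a_8 = True.
  clause (a_5 OR NOT a_8) is falsified — backtrack.
So a_3 = True.
Set a_4 = True.
  then (a_2 OR NOT a_4 OR a_5) forces a_5 = True.
  then (NOT a_5 OR a_8) forces a_8 = True.
  then (NOT a_4 OR NOT a_5 OR NOT a_9) forces a_9 = False.
Set a_10 = False.
All clauses satisfied.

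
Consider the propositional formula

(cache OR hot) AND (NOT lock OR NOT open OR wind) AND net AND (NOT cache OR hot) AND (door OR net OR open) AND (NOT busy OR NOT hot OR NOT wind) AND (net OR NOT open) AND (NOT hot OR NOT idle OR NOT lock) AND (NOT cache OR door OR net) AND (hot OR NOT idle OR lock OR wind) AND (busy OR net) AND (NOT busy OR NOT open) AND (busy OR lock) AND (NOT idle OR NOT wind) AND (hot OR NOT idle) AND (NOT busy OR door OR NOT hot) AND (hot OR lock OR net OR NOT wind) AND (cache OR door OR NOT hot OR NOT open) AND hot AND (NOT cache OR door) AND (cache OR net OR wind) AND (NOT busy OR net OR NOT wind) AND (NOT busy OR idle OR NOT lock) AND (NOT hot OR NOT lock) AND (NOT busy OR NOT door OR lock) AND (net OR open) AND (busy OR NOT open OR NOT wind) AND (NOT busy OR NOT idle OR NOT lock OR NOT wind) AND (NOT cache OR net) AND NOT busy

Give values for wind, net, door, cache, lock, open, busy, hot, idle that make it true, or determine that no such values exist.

Case net = True:
  (hot) forces hot = True.
  (NOT hot OR NOT lock) forces lock = False.
  (busy OR lock) forces busy = True.
  Clause (NOT busy) is falsified — contradiction.
Case net = False:
  Clause (net) is falsified — contradiction.
Both cases fail, so the formula is unsatisfiable.

The formula is unsatisfiable.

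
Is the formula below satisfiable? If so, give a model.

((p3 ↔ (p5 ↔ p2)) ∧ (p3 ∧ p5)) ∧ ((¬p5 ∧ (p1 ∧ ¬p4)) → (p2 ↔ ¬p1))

p1: False, p2: True, p3: True, p4: True, p5: True

  (p3 ↔ (p5 ↔ p2)) ∧ (p3 ∧ p5) = True
    p3 ↔ (p5 ↔ p2) = True
      p5 ↔ p2 = True
    p3 ∧ p5 = True
  (¬p5 ∧ (p1 ∧ ¬p4)) → (p2 ↔ ¬p1) = True
    ¬p5 ∧ (p1 ∧ ¬p4) = False
      ¬p5 = False
      p1 ∧ ¬p4 = False
        ¬p4 = False
    p2 ↔ ¬p1 = True
      ¬p1 = True
Both conjuncts True, so the formula holds.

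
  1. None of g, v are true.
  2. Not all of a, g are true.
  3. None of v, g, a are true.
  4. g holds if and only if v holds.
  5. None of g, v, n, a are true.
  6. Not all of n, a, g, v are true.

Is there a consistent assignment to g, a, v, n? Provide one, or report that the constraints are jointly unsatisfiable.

g=F, a=F, v=F, n=F

  (1) {g, v}: 0 true — none ✓
  (2) {a, g}: 0/2 true — not all ✓
  (3) {v, g, a}: 0 true — none ✓
  (4) g=F, v=F — same ✓
  (5) {g, v, n, a}: 0 true — none ✓
  (6) {n, a, g, v}: 0/4 true — not all ✓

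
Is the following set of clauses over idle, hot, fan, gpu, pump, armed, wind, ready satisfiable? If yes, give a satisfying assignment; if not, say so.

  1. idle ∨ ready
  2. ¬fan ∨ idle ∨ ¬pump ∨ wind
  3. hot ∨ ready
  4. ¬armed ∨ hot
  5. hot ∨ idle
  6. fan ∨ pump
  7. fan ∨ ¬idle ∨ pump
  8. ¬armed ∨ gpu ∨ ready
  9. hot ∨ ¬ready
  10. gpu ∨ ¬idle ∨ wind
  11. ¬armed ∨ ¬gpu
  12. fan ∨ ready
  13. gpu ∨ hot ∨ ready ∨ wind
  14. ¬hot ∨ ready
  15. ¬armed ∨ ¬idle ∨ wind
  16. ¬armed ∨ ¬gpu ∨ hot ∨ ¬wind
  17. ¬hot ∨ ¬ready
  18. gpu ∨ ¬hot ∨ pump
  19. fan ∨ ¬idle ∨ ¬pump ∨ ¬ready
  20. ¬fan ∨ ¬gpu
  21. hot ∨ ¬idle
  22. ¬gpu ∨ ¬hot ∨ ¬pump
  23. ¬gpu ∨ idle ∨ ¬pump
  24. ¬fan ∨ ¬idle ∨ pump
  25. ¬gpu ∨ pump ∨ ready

Case hot = True:
  (¬hot ∨ ready) forces ready = True.
  Clause (¬hot ∨ ¬ready) is falsified — contradiction.
Case hot = False:
  (hot ∨ ready) forces ready = True.
  Clause (hot ∨ ¬ready) is falsified — contradiction.
Both cases fail, so the formula is unsatisfiable.

Unsatisfiable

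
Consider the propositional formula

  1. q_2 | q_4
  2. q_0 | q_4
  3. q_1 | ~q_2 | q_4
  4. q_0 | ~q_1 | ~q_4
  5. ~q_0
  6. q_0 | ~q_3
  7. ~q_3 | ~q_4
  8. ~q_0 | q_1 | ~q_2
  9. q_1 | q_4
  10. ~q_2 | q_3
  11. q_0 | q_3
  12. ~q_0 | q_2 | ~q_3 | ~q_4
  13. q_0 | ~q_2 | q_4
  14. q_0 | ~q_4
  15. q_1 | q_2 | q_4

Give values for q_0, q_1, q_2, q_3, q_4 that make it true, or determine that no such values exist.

Unsatisfiable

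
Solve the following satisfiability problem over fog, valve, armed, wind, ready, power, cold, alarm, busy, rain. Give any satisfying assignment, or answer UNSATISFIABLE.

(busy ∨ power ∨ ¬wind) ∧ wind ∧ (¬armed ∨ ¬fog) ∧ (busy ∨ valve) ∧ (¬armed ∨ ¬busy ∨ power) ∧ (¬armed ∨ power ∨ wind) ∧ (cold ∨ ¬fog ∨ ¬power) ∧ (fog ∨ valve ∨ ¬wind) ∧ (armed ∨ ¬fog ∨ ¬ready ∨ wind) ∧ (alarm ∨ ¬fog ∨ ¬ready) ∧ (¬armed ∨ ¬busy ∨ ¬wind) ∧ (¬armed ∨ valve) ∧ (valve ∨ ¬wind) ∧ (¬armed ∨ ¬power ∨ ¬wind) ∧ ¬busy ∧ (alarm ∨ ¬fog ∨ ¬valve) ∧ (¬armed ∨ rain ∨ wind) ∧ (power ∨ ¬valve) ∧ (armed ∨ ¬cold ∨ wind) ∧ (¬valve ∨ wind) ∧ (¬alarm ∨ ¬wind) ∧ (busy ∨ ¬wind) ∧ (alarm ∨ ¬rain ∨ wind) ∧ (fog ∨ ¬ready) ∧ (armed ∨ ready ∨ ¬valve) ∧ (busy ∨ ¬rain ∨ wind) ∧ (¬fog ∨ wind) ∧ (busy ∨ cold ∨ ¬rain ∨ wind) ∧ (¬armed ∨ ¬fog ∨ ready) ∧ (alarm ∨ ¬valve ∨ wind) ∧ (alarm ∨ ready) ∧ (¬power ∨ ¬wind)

Unsatisfiable

Case busy = True:
  Clause (¬busy) is falsified — contradiction.
Case busy = False:
  (wind) forces wind = True.
  Clause (busy ∨ ¬wind) is falsified — contradiction.
Both cases fail, so the formula is unsatisfiable.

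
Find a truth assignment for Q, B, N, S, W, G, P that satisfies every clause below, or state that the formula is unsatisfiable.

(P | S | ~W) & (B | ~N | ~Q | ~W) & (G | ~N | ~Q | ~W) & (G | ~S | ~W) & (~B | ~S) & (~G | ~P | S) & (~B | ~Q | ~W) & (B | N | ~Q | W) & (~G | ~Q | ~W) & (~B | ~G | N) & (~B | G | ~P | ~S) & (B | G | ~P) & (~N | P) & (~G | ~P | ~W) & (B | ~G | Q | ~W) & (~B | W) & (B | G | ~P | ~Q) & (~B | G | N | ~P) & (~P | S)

Q = False, B = False, N = False, S = True, W = False, G = False, P = False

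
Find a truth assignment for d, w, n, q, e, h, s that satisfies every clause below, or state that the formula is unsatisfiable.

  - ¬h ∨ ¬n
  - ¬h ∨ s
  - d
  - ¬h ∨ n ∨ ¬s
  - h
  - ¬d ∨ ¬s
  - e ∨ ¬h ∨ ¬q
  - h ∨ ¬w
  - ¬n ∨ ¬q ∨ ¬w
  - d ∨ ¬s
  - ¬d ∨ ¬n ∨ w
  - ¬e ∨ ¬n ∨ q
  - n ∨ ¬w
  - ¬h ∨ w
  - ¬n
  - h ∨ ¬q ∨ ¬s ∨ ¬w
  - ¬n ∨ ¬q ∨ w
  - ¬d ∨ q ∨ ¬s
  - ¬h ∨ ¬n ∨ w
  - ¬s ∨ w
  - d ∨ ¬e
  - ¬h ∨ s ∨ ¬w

No satisfying assignment exists.

Case h = True:
  (¬h ∨ ¬n) forces n = False.
  (¬h ∨ s) forces s = True.
  Clause (¬h ∨ n ∨ ¬s) is falsified — contradiction.
Case h = False:
  Clause (h) is falsified — contradiction.
Both cases fail, so the formula is unsatisfiable.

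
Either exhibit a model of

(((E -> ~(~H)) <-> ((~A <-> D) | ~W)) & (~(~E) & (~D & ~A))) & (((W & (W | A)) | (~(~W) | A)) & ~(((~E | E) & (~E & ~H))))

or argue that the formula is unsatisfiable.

A=F, W=T, H=F, D=F, E=T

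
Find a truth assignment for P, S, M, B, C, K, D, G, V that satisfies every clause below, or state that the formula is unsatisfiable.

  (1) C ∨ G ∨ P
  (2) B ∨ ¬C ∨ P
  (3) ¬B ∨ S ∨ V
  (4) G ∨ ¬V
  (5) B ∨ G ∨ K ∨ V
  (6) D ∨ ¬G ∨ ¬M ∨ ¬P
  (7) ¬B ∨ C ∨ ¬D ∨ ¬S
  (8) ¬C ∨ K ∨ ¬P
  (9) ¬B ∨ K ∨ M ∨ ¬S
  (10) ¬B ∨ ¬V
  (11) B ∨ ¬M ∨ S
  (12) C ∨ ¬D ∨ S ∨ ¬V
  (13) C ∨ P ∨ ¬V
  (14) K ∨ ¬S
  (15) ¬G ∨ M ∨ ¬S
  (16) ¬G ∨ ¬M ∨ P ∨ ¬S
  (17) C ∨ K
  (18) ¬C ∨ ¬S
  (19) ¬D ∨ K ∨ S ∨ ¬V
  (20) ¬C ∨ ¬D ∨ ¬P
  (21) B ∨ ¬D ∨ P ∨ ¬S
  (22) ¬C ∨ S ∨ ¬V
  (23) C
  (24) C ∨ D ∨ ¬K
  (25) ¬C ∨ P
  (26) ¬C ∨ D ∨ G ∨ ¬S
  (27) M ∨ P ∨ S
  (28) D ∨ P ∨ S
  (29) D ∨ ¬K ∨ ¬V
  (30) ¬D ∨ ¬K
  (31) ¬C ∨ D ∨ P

P = True, S = False, M = False, B = False, C = True, K = True, D = False, G = True, V = False

Unit clause (C) forces C = True.
In (¬C ∨ P) only P is left, so P = True.
In (¬C ∨ K ∨ ¬P) only K is left, so K = True.
In (¬C ∨ ¬S) only ¬S is left, so S = False.
In (¬C ∨ ¬D ∨ ¬P) only ¬D is left, so D = False.
In (¬C ∨ S ∨ ¬V) only ¬V is left, so V = False.
In (¬B ∨ S ∨ V) only ¬B is left, so B = False.
In (B ∨ ¬M ∨ S) only ¬M is left, so M = False.
Set G = True.
All clauses satisfied.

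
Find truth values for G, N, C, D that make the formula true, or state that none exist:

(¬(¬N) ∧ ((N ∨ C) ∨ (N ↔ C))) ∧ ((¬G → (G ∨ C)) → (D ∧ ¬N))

G = False; N = True; C = False; D = False

  ¬(¬N) ∧ ((N ∨ C) ∨ (N ↔ C)) = True
    ¬(¬N) = True
      ¬N = False
    (N ∨ C) ∨ (N ↔ C) = True
      N ∨ C = True
      N ↔ C = False
  (¬G → (G ∨ C)) → (D ∧ ¬N) = True
    ¬G → (G ∨ C) = False
      ¬G = True
      G ∨ C = False
    D ∧ ¬N = False
      ¬N = False
Both conjuncts True, so the formula holds.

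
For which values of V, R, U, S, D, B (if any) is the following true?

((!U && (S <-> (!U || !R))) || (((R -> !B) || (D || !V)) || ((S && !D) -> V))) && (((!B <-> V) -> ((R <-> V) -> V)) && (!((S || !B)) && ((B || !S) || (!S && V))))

V = True, R = False, U = False, S = False, D = False, B = True

  (!U && (S <-> (!U || !R))) || (((R -> !B) || (D || !V)) || ((S && !D) -> V)) = True
    !U && (S <-> (!U || !R)) = False
      !U = True
      S <-> (!U || !R) = False
        !U || !R = True
          !U = True
          !R = True
    ((R -> !B) || (D || !V)) || ((S && !D) -> V) = True
      (R -> !B) || (D || !V) = True
        R -> !B = True
          !B = False
        D || !V = False
          !V = False
      (S && !D) -> V = True
        S && !D = False
          !D = True
  ((!B <-> V) -> ((R <-> V) -> V)) && (!((S || !B)) && ((B || !S) || (!S && V))) = True
    (!B <-> V) -> ((R <-> V) -> V) = True
      !B <-> V = False
        !B = False
      (R <-> V) -> V = True
        R <-> V = False
    !((S || !B)) && ((B || !S) || (!S && V)) = True
      !((S || !B)) = True
        S || !B = False
          !B = False
      (B || !S) || (!S && V) = True
        B || !S = True
          !S = True
        !S && V = True
          !S = True
Both conjuncts True, so the formula holds.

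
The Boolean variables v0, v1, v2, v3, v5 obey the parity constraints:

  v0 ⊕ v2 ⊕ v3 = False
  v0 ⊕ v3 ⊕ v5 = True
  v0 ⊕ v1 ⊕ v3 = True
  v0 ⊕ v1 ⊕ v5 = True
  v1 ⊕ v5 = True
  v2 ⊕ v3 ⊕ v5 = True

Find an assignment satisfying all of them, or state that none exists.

Adding constraints 2, 3, 5 mod 2: every variable appears an even number of times on the left, so the left side is 0.
But the right sides sum to 1 (mod 2). 0 ≠ 1 — the system is inconsistent.

Unsatisfiable — no assignment works.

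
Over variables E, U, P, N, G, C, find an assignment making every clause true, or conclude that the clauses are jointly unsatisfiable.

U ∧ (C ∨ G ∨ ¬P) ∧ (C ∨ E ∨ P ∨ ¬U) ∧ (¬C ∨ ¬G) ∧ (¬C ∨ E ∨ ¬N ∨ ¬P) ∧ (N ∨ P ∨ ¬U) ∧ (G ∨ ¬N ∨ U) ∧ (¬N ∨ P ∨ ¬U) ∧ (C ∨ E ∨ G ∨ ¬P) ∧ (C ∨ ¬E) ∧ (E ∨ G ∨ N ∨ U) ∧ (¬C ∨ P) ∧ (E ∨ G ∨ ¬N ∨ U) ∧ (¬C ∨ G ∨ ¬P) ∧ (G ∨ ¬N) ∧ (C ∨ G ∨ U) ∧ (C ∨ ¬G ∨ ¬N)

E=F, U=T, P=T, N=F, G=T, C=F

Unit clause (U) forces U = True.
Try E = True:
  (C ∨ ¬E) forces C = True.
  (¬C ∨ ¬G) forces G = False.
  (¬C ∨ P) forces P = True.
  clause (¬C ∨ G ∨ ¬P) is falsified — backtrack.
So E = False.
Set P = True.
Try N = True:
  (¬C ∨ E ∨ ¬N ∨ ¬P) forces C = False.
  (C ∨ G ∨ ¬P) forces G = True.
  clause (C ∨ ¬G ∨ ¬N) is falsified — backtrack.
So N = False.
Try G = False:
  (C ∨ G ∨ ¬P) forces C = True.
  clause (¬C ∨ G ∨ ¬P) is falsified — backtrack.
So G = True.
  then (¬C ∨ ¬G) forces C = False.
All clauses satisfied.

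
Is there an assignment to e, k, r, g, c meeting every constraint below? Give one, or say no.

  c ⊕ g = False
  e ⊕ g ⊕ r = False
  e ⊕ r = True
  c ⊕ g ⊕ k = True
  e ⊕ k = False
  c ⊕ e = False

e = True, k = True, r = False, g = True, c = True

c ⊕ g = T ⊕ T = False ✓
e ⊕ g ⊕ r = T ⊕ T ⊕ F = False ✓
e ⊕ r = T ⊕ F = True ✓
c ⊕ g ⊕ k = T ⊕ T ⊕ T = True ✓
e ⊕ k = T ⊕ T = False ✓
c ⊕ e = T ⊕ T = False ✓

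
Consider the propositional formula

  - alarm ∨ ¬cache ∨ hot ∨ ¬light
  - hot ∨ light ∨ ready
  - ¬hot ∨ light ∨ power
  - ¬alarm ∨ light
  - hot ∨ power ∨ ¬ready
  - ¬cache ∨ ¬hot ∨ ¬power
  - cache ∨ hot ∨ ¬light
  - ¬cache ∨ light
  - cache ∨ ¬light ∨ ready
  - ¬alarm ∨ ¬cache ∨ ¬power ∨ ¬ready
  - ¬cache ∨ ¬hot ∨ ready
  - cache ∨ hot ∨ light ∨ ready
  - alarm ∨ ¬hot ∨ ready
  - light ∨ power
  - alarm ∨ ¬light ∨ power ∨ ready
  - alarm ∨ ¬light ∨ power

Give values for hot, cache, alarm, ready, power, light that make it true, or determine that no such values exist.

Set hot = True.
Set cache = True.
  then (¬cache ∨ ¬hot ∨ ¬power) forces power = False.
  then (¬cache ∨ light) forces light = True.
  then (¬cache ∨ ¬hot ∨ ready) forces ready = True.
  then (alarm ∨ ¬light ∨ power) forces alarm = True.
All clauses satisfied.

hot: True; cache: True; alarm: True; ready: True; power: False; light: True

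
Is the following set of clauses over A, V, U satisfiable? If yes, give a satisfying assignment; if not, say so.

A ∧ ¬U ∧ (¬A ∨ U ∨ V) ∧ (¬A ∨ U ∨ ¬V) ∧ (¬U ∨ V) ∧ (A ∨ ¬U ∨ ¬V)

Case A = True:
  (¬U) forces U = False.
  (¬A ∨ U ∨ V) forces V = True.
  Clause (¬A ∨ U ∨ ¬V) is falsified — contradiction.
Case A = False:
  Clause (A) is falsified — contradiction.
Both cases fail, so the formula is unsatisfiable.

UNSATISFIABLE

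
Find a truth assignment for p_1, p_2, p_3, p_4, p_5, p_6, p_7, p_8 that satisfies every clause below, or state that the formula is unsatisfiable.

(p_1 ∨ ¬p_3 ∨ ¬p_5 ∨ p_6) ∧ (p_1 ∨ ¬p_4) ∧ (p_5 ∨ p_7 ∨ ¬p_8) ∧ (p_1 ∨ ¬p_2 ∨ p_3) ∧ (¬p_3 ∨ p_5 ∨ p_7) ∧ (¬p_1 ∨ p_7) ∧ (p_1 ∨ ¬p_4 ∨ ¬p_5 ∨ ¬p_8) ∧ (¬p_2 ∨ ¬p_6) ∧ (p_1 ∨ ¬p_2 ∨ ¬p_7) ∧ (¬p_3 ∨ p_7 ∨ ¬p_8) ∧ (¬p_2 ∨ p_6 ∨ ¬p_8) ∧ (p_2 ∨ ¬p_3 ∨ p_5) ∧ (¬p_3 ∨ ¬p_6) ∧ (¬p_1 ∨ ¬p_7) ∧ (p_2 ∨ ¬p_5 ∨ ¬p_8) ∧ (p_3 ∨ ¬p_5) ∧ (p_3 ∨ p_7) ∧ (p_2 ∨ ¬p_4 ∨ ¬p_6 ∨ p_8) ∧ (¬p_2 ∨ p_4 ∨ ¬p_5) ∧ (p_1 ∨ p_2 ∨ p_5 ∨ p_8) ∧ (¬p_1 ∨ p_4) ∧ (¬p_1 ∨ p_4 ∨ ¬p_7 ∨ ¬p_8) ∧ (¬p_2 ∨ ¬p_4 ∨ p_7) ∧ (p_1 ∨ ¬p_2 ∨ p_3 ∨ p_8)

Try p_1 = True:
  (¬p_1 ∨ p_7) forces p_7 = True.
  clause (¬p_1 ∨ ¬p_7) is falsified — backtrack.
So p_1 = False.
  then (p_1 ∨ ¬p_4) forces p_4 = False.
Set p_2 = False.
Set p_3 = False.
  then (p_3 ∨ ¬p_5) forces p_5 = False.
  then (p_3 ∨ p_7) forces p_7 = True.
  then (p_1 ∨ p_2 ∨ p_5 ∨ p_8) forces p_8 = True.
Set p_6 = True.
All clauses satisfied.

p_1: False, p_2: False, p_3: False, p_4: False, p_5: False, p_6: True, p_7: True, p_8: True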